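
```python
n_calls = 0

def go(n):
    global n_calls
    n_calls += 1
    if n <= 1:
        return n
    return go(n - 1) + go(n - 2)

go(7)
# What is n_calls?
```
Call trace (a repeated sub-call is expanded the first time; later identical calls just restate its return value):
go(n=7)
  go(n=6)
    go(n=5)
      go(n=4)
        go(n=3)
          go(n=2)
            go(n=1)
            -> return 1
            go(n=0)
            -> return 0
          -> return 1
          go(n=1)
          -> return 1
        -> return 2
        go(n=2) -> return 1  (same call as traced above)
      -> return 3
      go(n=3) -> return 2  (same call as traced above)
    -> return 5
    go(n=4) -> return 3  (same call as traced above)
  -> return 8
  go(n=5) -> return 5  (same call as traced above)
-> return 13

n_calls is incremented once per call, so count the calls in each subtree. Let C(n) = number of calls made by go(n).
C(0) = C(1) = 1 (base case, no recursion); C(n) = 1 + C(n - 1) + C(n - 2) otherwise.
C(2) = 1 + C(1) + C(0) = 1 + 1 + 1 = 3
C(3) = 1 + C(2) + C(1) = 1 + 3 + 1 = 5
C(4) = 1 + C(3) + C(2) = 1 + 5 + 3 = 9
C(5) = 1 + C(4) + C(3) = 1 + 9 + 5 = 15
C(6) = 1 + C(5) + C(4) = 1 + 15 + 9 = 25
C(7) = 1 + C(6) + C(5) = 1 + 25 + 15 = 41
n_calls = C(7) = 41

Final answer: 41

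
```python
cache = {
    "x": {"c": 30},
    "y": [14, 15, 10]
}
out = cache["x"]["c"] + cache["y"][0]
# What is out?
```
Trace:
  cache={'x': {'c': 30}, 'y': [14, 15, 10]}
  cache={'x': {'c': 30}, 'y': [14, 15, 10]}, out=44

Final answer: 44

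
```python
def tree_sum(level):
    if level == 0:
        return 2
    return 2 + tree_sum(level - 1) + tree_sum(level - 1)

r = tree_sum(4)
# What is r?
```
Call trace (a repeated sub-call is expanded the first time; later identical calls just restate its return value):
tree_sum(level=4)
  tree_sum(level=3)
    tree_sum(level=2)
      tree_sum(level=1)
        tree_sum(level=0)
        -> return 2
        tree_sum(level=0)
        -> return 2
      -> return 6
      tree_sum(level=1) -> return 6  (same call as traced above)
    -> return 14
    tree_sum(level=2) -> return 14  (same call as traced above)
  -> return 30
  tree_sum(level=3) -> return 30  (same call as traced above)
-> return 62

Final answer: 62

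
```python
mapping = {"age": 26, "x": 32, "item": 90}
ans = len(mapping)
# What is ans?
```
Trace:
  mapping={'age': 26, 'x': 32, 'item': 90}
  mapping={'age': 26, 'x': 32, 'item': 90}, ans=3

Final answer: 3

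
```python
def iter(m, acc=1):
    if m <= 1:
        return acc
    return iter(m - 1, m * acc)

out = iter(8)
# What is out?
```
Call trace:
iter(m=8, acc=1)
  iter(m=7, acc=8)
    iter(m=6, acc=56)
      iter(m=5, acc=336)
        iter(m=4, acc=1680)
          iter(m=3, acc=6720)
            iter(m=2, acc=20160)
              iter(m=1, acc=40320)
              -> return 40320
            -> return 40320
          -> return 40320
        -> return 40320
      -> return 40320
    -> return 40320
  -> return 40320
-> return 40320

Final answer: 40320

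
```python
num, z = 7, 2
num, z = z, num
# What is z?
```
Trace:
  num=7, z=2
  num=2, z=7

Final answer: 7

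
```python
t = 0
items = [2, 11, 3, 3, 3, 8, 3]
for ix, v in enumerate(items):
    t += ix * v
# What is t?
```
Trace:
  t=0
  t=0, ix=0, v=2
  t=11, ix=1, v=11
  t=17, ix=2, v=3
  t=26, ix=3, v=3
  t=38, ix=4, v=3
  t=78, ix=5, v=8
  t=96, ix=6, v=3

Final answer: 96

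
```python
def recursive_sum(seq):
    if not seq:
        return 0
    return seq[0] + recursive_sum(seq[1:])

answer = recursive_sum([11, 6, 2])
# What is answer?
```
Call trace:
recursive_sum(seq=[11, 6, 2])
  recursive_sum(seq=[6, 2])
    recursive_sum(seq=[2])
      recursive_sum(seq=[])
      -> return 0
    -> return 2
  -> return 8
-> return 19

Final answer: 19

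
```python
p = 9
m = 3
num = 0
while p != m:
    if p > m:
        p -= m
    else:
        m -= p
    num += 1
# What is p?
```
Trace:
  p=9
  p=9, m=3
  p=9, m=3, num=0
  p=6, m=3, num=1
  p=3, m=3, num=2

Final answer: 3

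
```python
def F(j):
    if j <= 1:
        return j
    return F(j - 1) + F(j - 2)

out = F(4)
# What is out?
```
Call trace (a repeated sub-call is expanded the first time; later identical calls just restate its return value):
F(j=4)
  F(j=3)
    F(j=2)
      F(j=1)
      -> return 1
      F(j=0)
      -> return 0
    -> return 1
    F(j=1)
    -> return 1
  -> return 2
  F(j=2) -> return 1  (same call as traced above)
-> return 3

Final answer: 3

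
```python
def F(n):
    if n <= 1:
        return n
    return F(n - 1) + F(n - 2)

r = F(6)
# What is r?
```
Call trace (a repeated sub-call is expanded the first time; later identical calls just restate its return value):
F(n=6)
  F(n=5)
    F(n=4)
      F(n=3)
        F(n=2)
          F(n=1)
          -> return 1
          F(n=0)
          -> return 0
        -> return 1
        F(n=1)
        -> return 1
      -> return 2
      F(n=2) -> return 1  (same call as traced above)
    -> return 3
    F(n=3) -> return 2  (same call as traced above)
  -> return 5
  F(n=4) -> return 3  (same call as traced above)
-> return 8

Final answer: 8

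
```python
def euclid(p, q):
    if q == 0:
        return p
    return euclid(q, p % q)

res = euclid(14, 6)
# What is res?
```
Call trace:
euclid(p=14, q=6)
  euclid(p=6, q=2)
    euclid(p=2, q=0)
    -> return 2
  -> return 2
-> return 2

Final answer: 2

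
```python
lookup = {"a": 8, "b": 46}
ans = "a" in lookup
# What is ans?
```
Trace:
  lookup={'a': 8, 'b': 46}
  lookup={'a': 8, 'b': 46}, ans=True

Final answer: True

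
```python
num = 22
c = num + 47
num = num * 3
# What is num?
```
Trace:
  num=22
  num=22, c=69
  num=66, c=69

Final answer: 66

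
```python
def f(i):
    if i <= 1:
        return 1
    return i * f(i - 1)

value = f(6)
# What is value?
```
Call trace:
f(i=6)
  f(i=5)
    f(i=4)
      f(i=3)
        f(i=2)
          f(i=1)
          -> return 1
        -> return 2
      -> return 6
    -> return 24
  -> return 120
-> return 720

Final answer: 720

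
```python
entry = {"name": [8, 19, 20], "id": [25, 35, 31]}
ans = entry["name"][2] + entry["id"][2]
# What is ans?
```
Trace:
  entry={'name': [8, 19, 20], 'id': [25, 35, 31]}
  entry={'name': [8, 19, 20], 'id': [25, 35, 31]}, ans=51

Final answer: 51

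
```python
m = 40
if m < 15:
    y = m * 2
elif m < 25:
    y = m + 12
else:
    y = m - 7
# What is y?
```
Trace:
  m=40
  m=40, y=33

Final answer: 33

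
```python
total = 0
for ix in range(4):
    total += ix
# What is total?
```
Trace:
  total=0
  total=0, ix=0
  total=1, ix=1
  total=3, ix=2
  total=6, ix=3

Final answer: 6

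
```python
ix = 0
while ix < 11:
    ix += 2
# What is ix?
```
Trace:
  ix=0
  ix=2
  ix=4
  ix=6
  ix=8
  ix=10
  ix=12

Final answer: 12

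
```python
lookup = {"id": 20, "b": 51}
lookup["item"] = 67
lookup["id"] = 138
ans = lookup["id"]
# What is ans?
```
Trace:
  lookup={'id': 20, 'b': 51}
  lookup={'id': 20, 'b': 51, 'item': 67}
  lookup={'id': 138, 'b': 51, 'item': 67}
  lookup={'id': 138, 'b': 51, 'item': 67}, ans=138

Final answer: 138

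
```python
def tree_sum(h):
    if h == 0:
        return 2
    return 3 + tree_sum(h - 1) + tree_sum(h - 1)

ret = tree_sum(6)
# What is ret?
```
Call trace (a repeated sub-call is expanded the first time; later identical calls just restate its return value):
tree_sum(h=6)
  tree_sum(h=5)
    tree_sum(h=4)
      tree_sum(h=3)
        tree_sum(h=2)
          tree_sum(h=1)
            tree_sum(h=0)
            -> return 2
            tree_sum(h=0)
            -> return 2
          -> return 7
          tree_sum(h=1) -> return 7  (same call as traced above)
        -> return 17
        tree_sum(h=2) -> return 17  (same call as traced above)
      -> return 37
      tree_sum(h=3) -> return 37  (same call as traced above)
    -> return 77
    tree_sum(h=4) -> return 77  (same call as traced above)
  -> return 157
  tree_sum(h=5) -> return 157  (same call as traced above)
-> return 317

Final answer: 317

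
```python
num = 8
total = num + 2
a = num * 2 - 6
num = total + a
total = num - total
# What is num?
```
Trace:
  num=8
  num=8, total=10
  num=8, total=10, a=10
  num=20, total=10, a=10
  num=20, total=10, a=10

Final answer: 20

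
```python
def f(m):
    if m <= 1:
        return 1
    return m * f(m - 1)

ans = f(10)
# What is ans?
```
Call trace:
f(m=10)
  f(m=9)
    f(m=8)
      f(m=7)
        f(m=6)
          f(m=5)
            f(m=4)
              f(m=3)
                f(m=2)
                  f(m=1)
                  -> return 1
                -> return 2
              -> return 6
            -> return 24
          -> return 120
        -> return 720
      -> return 5040
    -> return 40320
  -> return 362880
-> return 3628800

Final answer: 3628800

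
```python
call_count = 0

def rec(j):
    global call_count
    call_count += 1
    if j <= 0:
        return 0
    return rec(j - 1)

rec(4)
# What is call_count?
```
Call trace:
rec(j=4)
  rec(j=3)
    rec(j=2)
      rec(j=1)
        rec(j=0)
        -> return 0
      -> return 0
    -> return 0
  -> return 0
-> return 0

call_count is incremented once per call. rec is entered once for each j = 4, 3, 2, 1, 0 (the j <= 0 call returns without recursing), i.e. 4 + 1 calls.
call_count = 5

Final answer: 5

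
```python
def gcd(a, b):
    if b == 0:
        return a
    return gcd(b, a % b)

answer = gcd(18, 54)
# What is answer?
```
Call trace:
gcd(a=18, b=54)
  gcd(a=54, b=18)
    gcd(a=18, b=0)
    -> return 18
  -> return 18
-> return 18

Final answer: 18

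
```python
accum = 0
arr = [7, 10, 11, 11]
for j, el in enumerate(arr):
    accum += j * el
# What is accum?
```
Trace:
  accum=0
  accum=0, j=0, el=7
  accum=10, j=1, el=10
  accum=32, j=2, el=11
  accum=65, j=3, el=11

Final answer: 65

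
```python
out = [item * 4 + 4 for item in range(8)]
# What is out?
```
Trace:
  item=0
  item=1
  item=2
  item=3
  item=4
  item=5
  item=6
  item=7
  out=[4, 8, 12, 16, 20, 24, 28, 32]

Final answer: [4, 8, 12, 16, 20, 24, 28, 32]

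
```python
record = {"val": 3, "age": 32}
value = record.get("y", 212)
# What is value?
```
Trace:
  record={'val': 3, 'age': 32}
  record={'val': 3, 'age': 32}, value=212

Final answer: 212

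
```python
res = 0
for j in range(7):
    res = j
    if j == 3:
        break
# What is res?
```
Trace:
  res=0
  res=0, j=0
  res=1, j=1
  res=2, j=2
  res=3, j=3

Final answer: 3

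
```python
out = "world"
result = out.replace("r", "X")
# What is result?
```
Trace:
  out='world'
  out='world', result='woXld'

Final answer: 'woXld'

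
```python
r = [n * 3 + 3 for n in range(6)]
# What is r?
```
Trace:
  n=0
  n=1
  n=2
  n=3
  n=4
  n=5
  r=[3, 6, 9, 12, 15, 18]

Final answer: [3, 6, 9, 12, 15, 18]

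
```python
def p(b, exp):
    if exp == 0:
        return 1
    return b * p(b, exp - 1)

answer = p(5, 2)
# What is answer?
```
Call trace:
p(b=5, exp=2)
  p(b=5, exp=1)
    p(b=5, exp=0)
    -> return 1
  -> return 5
-> return 25

Final answer: 25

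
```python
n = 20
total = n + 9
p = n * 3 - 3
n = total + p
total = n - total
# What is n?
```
Trace:
  n=20
  n=20, total=29
  n=20, total=29, p=57
  n=86, total=29, p=57
  n=86, total=57, p=57

Final answer: 86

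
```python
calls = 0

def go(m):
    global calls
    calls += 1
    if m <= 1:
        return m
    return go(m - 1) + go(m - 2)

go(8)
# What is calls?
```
Call trace (a repeated sub-call is expanded the first time; later identical calls just restate its return value):
go(m=8)
  go(m=7)
    go(m=6)
      go(m=5)
        go(m=4)
          go(m=3)
            go(m=2)
              go(m=1)
              -> return 1
              go(m=0)
              -> return 0
            -> return 1
            go(m=1)
            -> return 1
          -> return 2
          go(m=2) -> return 1  (same call as traced above)
        -> return 3
        go(m=3) -> return 2  (same call as traced above)
      -> return 5
      go(m=4) -> return 3  (same call as traced above)
    -> return 8
    go(m=5) -> return 5  (same call as traced above)
  -> return 13
  go(m=6) -> return 8  (same call as traced above)
-> return 21

calls is incremented once per call, so count the calls in each subtree. Let C(m) = number of calls made by go(m).
C(0) = C(1) = 1 (base case, no recursion); C(m) = 1 + C(m - 1) + C(m - 2) otherwise.
C(2) = 1 + C(1) + C(0) = 1 + 1 + 1 = 3
C(3) = 1 + C(2) + C(1) = 1 + 3 + 1 = 5
C(4) = 1 + C(3) + C(2) = 1 + 5 + 3 = 9
C(5) = 1 + C(4) + C(3) = 1 + 9 + 5 = 15
C(6) = 1 + C(5) + C(4) = 1 + 15 + 9 = 25
C(7) = 1 + C(6) + C(5) = 1 + 25 + 15 = 41
C(8) = 1 + C(7) + C(6) = 1 + 41 + 25 = 67
calls = C(8) = 67

Final answer: 67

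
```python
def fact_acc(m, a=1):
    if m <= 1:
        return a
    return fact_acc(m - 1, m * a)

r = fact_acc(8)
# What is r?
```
Call trace:
fact_acc(m=8, a=1)
  fact_acc(m=7, a=8)
    fact_acc(m=6, a=56)
      fact_acc(m=5, a=336)
        fact_acc(m=4, a=1680)
          fact_acc(m=3, a=6720)
            fact_acc(m=2, a=20160)
              fact_acc(m=1, a=40320)
              -> return 40320
            -> return 40320
          -> return 40320
        -> return 40320
      -> return 40320
    -> return 40320
  -> return 40320
-> return 40320

Final answer: 40320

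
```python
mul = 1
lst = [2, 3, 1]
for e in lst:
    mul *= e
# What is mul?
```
Trace:
  mul=1
  mul=2, e=2
  mul=6, e=3
  mul=6, e=1

Final answer: 6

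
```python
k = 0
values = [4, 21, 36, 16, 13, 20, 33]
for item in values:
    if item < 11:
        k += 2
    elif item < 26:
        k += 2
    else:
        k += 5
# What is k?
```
Trace:
  k=0
  k=2, item=4
  k=4, item=21
  k=9, item=36
  k=11, item=16
  k=13, item=13
  k=15, item=20
  k=20, item=33

Final answer: 20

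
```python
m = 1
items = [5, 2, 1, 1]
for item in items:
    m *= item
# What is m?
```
Trace:
  m=1
  m=5, item=5
  m=10, item=2
  m=10, item=1
  m=10, item=1

Final answer: 10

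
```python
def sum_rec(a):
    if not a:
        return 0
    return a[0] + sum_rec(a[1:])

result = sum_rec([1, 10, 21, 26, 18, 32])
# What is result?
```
Call trace:
sum_rec(a=[1, 10, 21, 26, 18, 32])
  sum_rec(a=[10, 21, 26, 18, 32])
    sum_rec(a=[21, 26, 18, 32])
      sum_rec(a=[26, 18, 32])
        sum_rec(a=[18, 32])
          sum_rec(a=[32])
            sum_rec(a=[])
            -> return 0
          -> return 32
        -> return 50
      -> return 76
    -> return 97
  -> return 107
-> return 108

Final answer: 108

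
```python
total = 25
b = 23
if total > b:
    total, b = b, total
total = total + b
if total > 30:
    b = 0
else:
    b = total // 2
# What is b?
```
Trace:
  total=25
  total=25, b=23
  total=23, b=25
  total=48, b=25
  total=48, b=0

Final answer: 0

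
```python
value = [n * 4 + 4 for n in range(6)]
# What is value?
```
Trace:
  n=0
  n=1
  n=2
  n=3
  n=4
  n=5
  value=[4, 8, 12, 16, 20, 24]

Final answer: [4, 8, 12, 16, 20, 24]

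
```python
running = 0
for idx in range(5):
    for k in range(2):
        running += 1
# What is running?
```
Trace:
  running=0
  running=1, idx=0, k=0
  running=2, idx=0, k=1
  running=3, idx=1, k=0
  running=4, idx=1, k=1
  running=5, idx=2, k=0
  running=6, idx=2, k=1
  running=7, idx=3, k=0
  running=8, idx=3, k=1
  running=9, idx=4, k=0
  running=10, idx=4, k=1

Final answer: 10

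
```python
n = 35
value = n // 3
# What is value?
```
Trace:
  n=35
  n=35, value=11

Final answer: 11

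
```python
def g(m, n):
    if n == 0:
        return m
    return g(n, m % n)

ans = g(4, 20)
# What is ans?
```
Call trace:
g(m=4, n=20)
  g(m=20, n=4)
    g(m=4, n=0)
    -> return 4
  -> return 4
-> return 4

Final answer: 4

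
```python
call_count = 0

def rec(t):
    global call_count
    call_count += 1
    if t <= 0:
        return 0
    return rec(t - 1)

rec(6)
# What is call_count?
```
Call trace:
rec(t=6)
  rec(t=5)
    rec(t=4)
      rec(t=3)
        rec(t=2)
          rec(t=1)
            rec(t=0)
            -> return 0
          -> return 0
        -> return 0
      -> return 0
    -> return 0
  -> return 0
-> return 0

call_count is incremented once per call. rec is entered once for each t = 6, 5, 4, 3, 2, 1, 0 (the t <= 0 call returns without recursing), i.e. 6 + 1 calls.
call_count = 7

Final answer: 7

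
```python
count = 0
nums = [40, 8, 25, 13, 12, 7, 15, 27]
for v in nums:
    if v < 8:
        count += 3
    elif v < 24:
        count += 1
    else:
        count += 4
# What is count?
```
Trace:
  count=0
  count=4, v=40
  count=5, v=8
  count=9, v=25
  count=10, v=13
  count=11, v=12
  count=14, v=7
  count=15, v=15
  count=19, v=27

Final answer: 19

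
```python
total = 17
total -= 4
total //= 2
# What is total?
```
Trace:
  total=17
  total=13
  total=6

Final answer: 6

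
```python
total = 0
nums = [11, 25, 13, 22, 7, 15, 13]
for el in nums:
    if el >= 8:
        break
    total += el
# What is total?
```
Trace:
  total=0
  total=0, el=11

Final answer: 0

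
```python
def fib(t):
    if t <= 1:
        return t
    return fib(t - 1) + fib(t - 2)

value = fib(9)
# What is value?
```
Call trace (a repeated sub-call is expanded the first time; later identical calls just restate its return value):
fib(t=9)
  fib(t=8)
    fib(t=7)
      fib(t=6)
        fib(t=5)
          fib(t=4)
            fib(t=3)
              fib(t=2)
                fib(t=1)
                -> return 1
                fib(t=0)
                -> return 0
              -> return 1
              fib(t=1)
              -> return 1
            -> return 2
            fib(t=2) -> return 1  (same call as traced above)
          -> return 3
          fib(t=3) -> return 2  (same call as traced above)
        -> return 5
        fib(t=4) -> return 3  (same call as traced above)
      -> return 8
      fib(t=5) -> return 5  (same call as traced above)
    -> return 13
    fib(t=6) -> return 8  (same call as traced above)
  -> return 21
  fib(t=7) -> return 13  (same call as traced above)
-> return 34

Final answer: 34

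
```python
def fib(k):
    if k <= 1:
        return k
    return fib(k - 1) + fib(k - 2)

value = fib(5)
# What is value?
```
Call trace (a repeated sub-call is expanded the first time; later identical calls just restate its return value):
fib(k=5)
  fib(k=4)
    fib(k=3)
      fib(k=2)
        fib(k=1)
        -> return 1
        fib(k=0)
        -> return 0
      -> return 1
      fib(k=1)
      -> return 1
    -> return 2
    fib(k=2) -> return 1  (same call as traced above)
  -> return 3
  fib(k=3) -> return 2  (same call as traced above)
-> return 5

Final answer: 5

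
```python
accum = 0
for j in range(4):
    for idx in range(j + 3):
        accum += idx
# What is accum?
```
Trace:
  accum=0
  accum=0, j=0, idx=0
  accum=1, j=0, idx=1
  accum=3, j=0, idx=2
  accum=3, j=1, idx=0
  accum=4, j=1, idx=1
  accum=6, j=1, idx=2
  accum=9, j=1, idx=3
  accum=9, j=2, idx=0
  accum=10, j=2, idx=1
  accum=12, j=2, idx=2
  accum=15, j=2, idx=3
  accum=19, j=2, idx=4
  accum=19, j=3, idx=0
  accum=20, j=3, idx=1
  accum=22, j=3, idx=2
  accum=25, j=3, idx=3
  accum=29, j=3, idx=4
  accum=34, j=3, idx=5

Final answer: 34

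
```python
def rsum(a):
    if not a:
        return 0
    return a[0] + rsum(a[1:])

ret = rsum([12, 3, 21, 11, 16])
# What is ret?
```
Call trace:
rsum(a=[12, 3, 21, 11, 16])
  rsum(a=[3, 21, 11, 16])
    rsum(a=[21, 11, 16])
      rsum(a=[11, 16])
        rsum(a=[16])
          rsum(a=[])
          -> return 0
        -> return 16
      -> return 27
    -> return 48
  -> return 51
-> return 63

Final answer: 63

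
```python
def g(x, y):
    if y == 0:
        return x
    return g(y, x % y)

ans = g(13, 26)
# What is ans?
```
Call trace:
g(x=13, y=26)
  g(x=26, y=13)
    g(x=13, y=0)
    -> return 13
  -> return 13
-> return 13

Final answer: 13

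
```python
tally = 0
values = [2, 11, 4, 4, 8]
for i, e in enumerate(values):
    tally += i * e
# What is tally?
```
Trace:
  tally=0
  tally=0, i=0, e=2
  tally=11, i=1, e=11
  tally=19, i=2, e=4
  tally=31, i=3, e=4
  tally=63, i=4, e=8

Final answer: 63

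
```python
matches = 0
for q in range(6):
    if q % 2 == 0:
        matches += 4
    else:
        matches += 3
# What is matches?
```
Trace:
  matches=0
  matches=4, q=0
  matches=7, q=1
  matches=11, q=2
  matches=14, q=3
  matches=18, q=4
  matches=21, q=5

Final answer: 21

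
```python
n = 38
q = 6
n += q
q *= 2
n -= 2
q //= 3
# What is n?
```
Trace:
  n=38
  n=38, q=6
  n=44, q=6
  n=44, q=12
  n=42, q=12
  n=42, q=4

Final answer: 42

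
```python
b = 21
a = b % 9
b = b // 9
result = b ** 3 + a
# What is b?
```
Trace:
  b=21
  b=21, a=3
  b=2, a=3
  b=2, a=3, result=11

Final answer: 2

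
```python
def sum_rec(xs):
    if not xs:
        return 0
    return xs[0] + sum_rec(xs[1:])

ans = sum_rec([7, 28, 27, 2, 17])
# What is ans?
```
Call trace:
sum_rec(xs=[7, 28, 27, 2, 17])
  sum_rec(xs=[28, 27, 2, 17])
    sum_rec(xs=[27, 2, 17])
      sum_rec(xs=[2, 17])
        sum_rec(xs=[17])
          sum_rec(xs=[])
          -> return 0
        -> return 17
      -> return 19
    -> return 46
  -> return 74
-> return 81

Final answer: 81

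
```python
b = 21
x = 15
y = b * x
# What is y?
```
Trace:
  b=21
  b=21, x=15
  b=21, x=15, y=315

Final answer: 315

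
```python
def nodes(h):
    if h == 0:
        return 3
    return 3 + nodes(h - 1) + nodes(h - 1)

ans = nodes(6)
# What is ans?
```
Call trace (a repeated sub-call is expanded the first time; later identical calls just restate its return value):
nodes(h=6)
  nodes(h=5)
    nodes(h=4)
      nodes(h=3)
        nodes(h=2)
          nodes(h=1)
            nodes(h=0)
            -> return 3
            nodes(h=0)
            -> return 3
          -> return 9
          nodes(h=1) -> return 9  (same call as traced above)
        -> return 21
        nodes(h=2) -> return 21  (same call as traced above)
      -> return 45
      nodes(h=3) -> return 45  (same call as traced above)
    -> return 93
    nodes(h=4) -> return 93  (same call as traced above)
  -> return 189
  nodes(h=5) -> return 189  (same call as traced above)
-> return 381

Final answer: 381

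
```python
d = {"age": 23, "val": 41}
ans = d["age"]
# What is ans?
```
Trace:
  d={'age': 23, 'val': 41}
  d={'age': 23, 'val': 41}, ans=23

Final answer: 23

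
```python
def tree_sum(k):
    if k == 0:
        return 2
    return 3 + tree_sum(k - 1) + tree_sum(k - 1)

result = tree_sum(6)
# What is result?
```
Call trace (a repeated sub-call is expanded the first time; later identical calls just restate its return value):
tree_sum(k=6)
  tree_sum(k=5)
    tree_sum(k=4)
      tree_sum(k=3)
        tree_sum(k=2)
          tree_sum(k=1)
            tree_sum(k=0)
            -> return 2
            tree_sum(k=0)
            -> return 2
          -> return 7
          tree_sum(k=1) -> return 7  (same call as traced above)
        -> return 17
        tree_sum(k=2) -> return 17  (same call as traced above)
      -> return 37
      tree_sum(k=3) -> return 37  (same call as traced above)
    -> return 77
    tree_sum(k=4) -> return 77  (same call as traced above)
  -> return 157
  tree_sum(k=5) -> return 157  (same call as traced above)
-> return 317

Final answer: 317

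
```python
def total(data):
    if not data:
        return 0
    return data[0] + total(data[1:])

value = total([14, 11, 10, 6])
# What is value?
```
Call trace:
total(data=[14, 11, 10, 6])
  total(data=[11, 10, 6])
    total(data=[10, 6])
      total(data=[6])
        total(data=[])
        -> return 0
      -> return 6
    -> return 16
  -> return 27
-> return 41

Final answer: 41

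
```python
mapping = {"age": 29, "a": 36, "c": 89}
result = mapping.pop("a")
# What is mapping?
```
Trace:
  mapping={'age': 29, 'a': 36, 'c': 89}
  mapping={'age': 29, 'c': 89}, result=36

Final answer: {'age': 29, 'c': 89}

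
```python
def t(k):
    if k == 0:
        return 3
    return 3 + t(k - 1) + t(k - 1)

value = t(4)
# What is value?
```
Call trace (a repeated sub-call is expanded the first time; later identical calls just restate its return value):
t(k=4)
  t(k=3)
    t(k=2)
      t(k=1)
        t(k=0)
        -> return 3
        t(k=0)
        -> return 3
      -> return 9
      t(k=1) -> return 9  (same call as traced above)
    -> return 21
    t(k=2) -> return 21  (same call as traced above)
  -> return 45
  t(k=3) -> return 45  (same call as traced above)
-> return 93

Final answer: 93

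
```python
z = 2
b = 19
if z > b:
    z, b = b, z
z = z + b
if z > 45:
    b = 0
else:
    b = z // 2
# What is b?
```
Trace:
  z=2
  z=2, b=19
  z=2, b=19
  z=21, b=19
  z=21, b=10

Final answer: 10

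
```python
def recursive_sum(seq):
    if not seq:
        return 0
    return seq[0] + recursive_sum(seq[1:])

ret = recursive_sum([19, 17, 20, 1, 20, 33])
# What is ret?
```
Call trace:
recursive_sum(seq=[19, 17, 20, 1, 20, 33])
  recursive_sum(seq=[17, 20, 1, 20, 33])
    recursive_sum(seq=[20, 1, 20, 33])
      recursive_sum(seq=[1, 20, 33])
        recursive_sum(seq=[20, 33])
          recursive_sum(seq=[33])
            recursive_sum(seq=[])
            -> return 0
          -> return 33
        -> return 53
      -> return 54
    -> return 74
  -> return 91
-> return 110

Final answer: 110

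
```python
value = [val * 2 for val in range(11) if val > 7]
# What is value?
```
Trace:
  val=0
  val=1
  val=2
  val=3
  val=4
  val=5
  val=6
  val=7
  val=8
  val=9
  val=10
  value=[16, 18, 20]

Final answer: [16, 18, 20]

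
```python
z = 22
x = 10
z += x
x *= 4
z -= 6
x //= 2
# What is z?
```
Trace:
  z=22
  z=22, x=10
  z=32, x=10
  z=32, x=40
  z=26, x=40
  z=26, x=20

Final answer: 26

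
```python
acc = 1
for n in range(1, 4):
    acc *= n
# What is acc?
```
Trace:
  acc=1
  acc=1, n=1
  acc=2, n=2
  acc=6, n=3

Final answer: 6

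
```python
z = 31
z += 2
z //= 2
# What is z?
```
Trace:
  z=31
  z=33
  z=16

Final answer: 16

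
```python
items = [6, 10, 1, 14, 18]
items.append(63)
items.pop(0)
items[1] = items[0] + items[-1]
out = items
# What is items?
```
Trace:
  items=[6, 10, 1, 14, 18]
  items=[6, 10, 1, 14, 18, 63]
  items=[10, 1, 14, 18, 63]
  items=[10, 73, 14, 18, 63]
  items=[10, 73, 14, 18, 63], out=[10, 73, 14, 18, 63]

Final answer: [10, 73, 14, 18, 63]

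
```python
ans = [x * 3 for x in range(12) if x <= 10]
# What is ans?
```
Trace:
  x=0
  x=1
  x=2
  x=3
  x=4
  x=5
  x=6
  x=7
  x=8
  x=9
  x=10
  x=11
  ans=[0, 3, 6, 9, 12, 15, 18, 21, 24, 27, 30]

Final answer: [0, 3, 6, 9, 12, 15, 18, 21, 24, 27, 30]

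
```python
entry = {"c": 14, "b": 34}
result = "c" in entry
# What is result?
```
Trace:
  entry={'c': 14, 'b': 34}
  entry={'c': 14, 'b': 34}, result=True

Final answer: True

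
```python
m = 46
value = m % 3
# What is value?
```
Trace:
  m=46
  m=46, value=1

Final answer: 1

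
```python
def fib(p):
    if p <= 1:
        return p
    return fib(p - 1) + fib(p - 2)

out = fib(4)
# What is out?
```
Call trace (a repeated sub-call is expanded the first time; later identical calls just restate its return value):
fib(p=4)
  fib(p=3)
    fib(p=2)
      fib(p=1)
      -> return 1
      fib(p=0)
      -> return 0
    -> return 1
    fib(p=1)
    -> return 1
  -> return 2
  fib(p=2) -> return 1  (same call as traced above)
-> return 3

Final answer: 3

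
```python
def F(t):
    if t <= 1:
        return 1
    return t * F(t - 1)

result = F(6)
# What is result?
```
Call trace:
F(t=6)
  F(t=5)
    F(t=4)
      F(t=3)
        F(t=2)
          F(t=1)
          -> return 1
        -> return 2
      -> return 6
    -> return 24
  -> return 120
-> return 720

Final answer: 720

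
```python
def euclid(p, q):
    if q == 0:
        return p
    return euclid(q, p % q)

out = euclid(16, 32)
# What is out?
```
Call trace:
euclid(p=16, q=32)
  euclid(p=32, q=16)
    euclid(p=16, q=0)
    -> return 16
  -> return 16
-> return 16

Final answer: 16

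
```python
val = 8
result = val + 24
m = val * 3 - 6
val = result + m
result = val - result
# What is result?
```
Trace:
  val=8
  val=8, result=32
  val=8, result=32, m=18
  val=50, result=32, m=18
  val=50, result=18, m=18

Final answer: 18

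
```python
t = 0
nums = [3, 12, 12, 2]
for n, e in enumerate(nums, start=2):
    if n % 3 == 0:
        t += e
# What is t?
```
Trace:
  t=0
  t=0, n=2, e=3
  t=12, n=3, e=12
  t=12, n=4, e=12
  t=12, n=5, e=2

Final answer: 12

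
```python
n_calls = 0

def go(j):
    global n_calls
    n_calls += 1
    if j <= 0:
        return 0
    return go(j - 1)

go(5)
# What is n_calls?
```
Call trace:
go(j=5)
  go(j=4)
    go(j=3)
      go(j=2)
        go(j=1)
          go(j=0)
          -> return 0
        -> return 0
      -> return 0
    -> return 0
  -> return 0
-> return 0

n_calls is incremented once per call. go is entered once for each j = 5, 4, 3, 2, 1, 0 (the j <= 0 call returns without recursing), i.e. 5 + 1 calls.
n_calls = 6

Final answer: 6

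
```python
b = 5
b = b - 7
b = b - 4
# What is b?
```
Trace:
  b=5
  b=-2
  b=-6

Final answer: -6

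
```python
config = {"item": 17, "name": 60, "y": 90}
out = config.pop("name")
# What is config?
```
Trace:
  config={'item': 17, 'name': 60, 'y': 90}
  config={'item': 17, 'y': 90}, out=60

Final answer: {'item': 17, 'y': 90}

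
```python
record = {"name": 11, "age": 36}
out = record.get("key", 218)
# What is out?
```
Trace:
  record={'name': 11, 'age': 36}
  record={'name': 11, 'age': 36}, out=218

Final answer: 218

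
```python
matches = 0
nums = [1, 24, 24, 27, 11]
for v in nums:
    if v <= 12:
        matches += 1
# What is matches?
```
Trace:
  matches=0
  matches=1, v=1
  matches=1, v=24
  matches=1, v=24
  matches=1, v=27
  matches=2, v=11

Final answer: 2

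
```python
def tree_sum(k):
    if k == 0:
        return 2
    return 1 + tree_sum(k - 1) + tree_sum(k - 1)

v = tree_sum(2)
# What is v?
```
Call trace (a repeated sub-call is expanded the first time; later identical calls just restate its return value):
tree_sum(k=2)
  tree_sum(k=1)
    tree_sum(k=0)
    -> return 2
    tree_sum(k=0)
    -> return 2
  -> return 5
  tree_sum(k=1) -> return 5  (same call as traced above)
-> return 11

Final answer: 11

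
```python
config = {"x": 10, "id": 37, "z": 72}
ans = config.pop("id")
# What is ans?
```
Trace:
  config={'x': 10, 'id': 37, 'z': 72}
  config={'x': 10, 'z': 72}, ans=37

Final answer: 37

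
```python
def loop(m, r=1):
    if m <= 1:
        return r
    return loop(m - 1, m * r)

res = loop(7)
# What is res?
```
Call trace:
loop(m=7, r=1)
  loop(m=6, r=7)
    loop(m=5, r=42)
      loop(m=4, r=210)
        loop(m=3, r=840)
          loop(m=2, r=2520)
            loop(m=1, r=5040)
            -> return 5040
          -> return 5040
        -> return 5040
      -> return 5040
    -> return 5040
  -> return 5040
-> return 5040

Final answer: 5040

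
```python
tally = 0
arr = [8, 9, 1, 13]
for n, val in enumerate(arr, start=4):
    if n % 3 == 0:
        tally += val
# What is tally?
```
Trace:
  tally=0
  tally=0, n=4, val=8
  tally=0, n=5, val=9
  tally=1, n=6, val=1
  tally=1, n=7, val=13

Final answer: 1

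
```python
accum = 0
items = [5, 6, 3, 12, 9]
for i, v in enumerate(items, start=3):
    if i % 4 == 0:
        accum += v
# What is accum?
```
Trace:
  accum=0
  accum=0, i=3, v=5
  accum=6, i=4, v=6
  accum=6, i=5, v=3
  accum=6, i=6, v=12
  accum=6, i=7, v=9

Final answer: 6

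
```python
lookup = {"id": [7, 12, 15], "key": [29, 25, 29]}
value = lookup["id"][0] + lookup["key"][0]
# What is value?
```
Trace:
  lookup={'id': [7, 12, 15], 'key': [29, 25, 29]}
  lookup={'id': [7, 12, 15], 'key': [29, 25, 29]}, value=36

Final answer: 36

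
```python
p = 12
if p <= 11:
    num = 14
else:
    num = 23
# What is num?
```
Trace:
  p=12
  p=12, num=23

Final answer: 23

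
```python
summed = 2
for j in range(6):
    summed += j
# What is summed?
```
Trace:
  summed=2
  summed=2, j=0
  summed=3, j=1
  summed=5, j=2
  summed=8, j=3
  summed=12, j=4
  summed=17, j=5

Final answer: 17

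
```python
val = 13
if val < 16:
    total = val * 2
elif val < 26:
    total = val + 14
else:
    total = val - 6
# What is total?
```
Trace:
  val=13
  val=13, total=26

Final answer: 26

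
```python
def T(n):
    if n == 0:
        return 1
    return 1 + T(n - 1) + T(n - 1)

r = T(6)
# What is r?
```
Call trace (a repeated sub-call is expanded the first time; later identical calls just restate its return value):
T(n=6)
  T(n=5)
    T(n=4)
      T(n=3)
        T(n=2)
          T(n=1)
            T(n=0)
            -> return 1
            T(n=0)
            -> return 1
          -> return 3
          T(n=1) -> return 3  (same call as traced above)
        -> return 7
        T(n=2) -> return 7  (same call as traced above)
      -> return 15
      T(n=3) -> return 15  (same call as traced above)
    -> return 31
    T(n=4) -> return 31  (same call as traced above)
  -> return 63
  T(n=5) -> return 63  (same call as traced above)
-> return 127

Final answer: 127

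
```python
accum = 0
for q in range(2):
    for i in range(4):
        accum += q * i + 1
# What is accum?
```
Trace:
  accum=0
  accum=1, q=0, i=0
  accum=2, q=0, i=1
  accum=3, q=0, i=2
  accum=4, q=0, i=3
  accum=5, q=1, i=0
  accum=7, q=1, i=1
  accum=10, q=1, i=2
  accum=14, q=1, i=3

Final answer: 14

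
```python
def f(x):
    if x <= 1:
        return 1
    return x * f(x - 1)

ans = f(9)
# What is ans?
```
Call trace:
f(x=9)
  f(x=8)
    f(x=7)
      f(x=6)
        f(x=5)
          f(x=4)
            f(x=3)
              f(x=2)
                f(x=1)
                -> return 1
              -> return 2
            -> return 6
          -> return 24
        -> return 120
      -> return 720
    -> return 5040
  -> return 40320
-> return 362880

Final answer: 362880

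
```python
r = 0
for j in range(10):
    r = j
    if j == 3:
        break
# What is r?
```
Trace:
  r=0
  r=0, j=0
  r=1, j=1
  r=2, j=2
  r=3, j=3

Final answer: 3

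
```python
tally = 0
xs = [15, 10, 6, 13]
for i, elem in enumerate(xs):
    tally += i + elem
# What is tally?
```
Trace:
  tally=0
  tally=15, i=0, elem=15
  tally=26, i=1, elem=10
  tally=34, i=2, elem=6
  tally=50, i=3, elem=13

Final answer: 50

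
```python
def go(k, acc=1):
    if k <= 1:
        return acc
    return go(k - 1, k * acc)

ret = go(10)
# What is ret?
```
Call trace:
go(k=10, acc=1)
  go(k=9, acc=10)
    go(k=8, acc=90)
      go(k=7, acc=720)
        go(k=6, acc=5040)
          go(k=5, acc=30240)
            go(k=4, acc=151200)
              go(k=3, acc=604800)
                go(k=2, acc=1814400)
                  go(k=1, acc=3628800)
                  -> return 3628800
                -> return 3628800
              -> return 3628800
            -> return 3628800
          -> return 3628800
        -> return 3628800
      -> return 3628800
    -> return 3628800
  -> return 3628800
-> return 3628800

Final answer: 3628800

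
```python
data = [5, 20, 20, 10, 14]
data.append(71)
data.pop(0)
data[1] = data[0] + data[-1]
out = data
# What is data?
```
Trace:
  data=[5, 20, 20, 10, 14]
  data=[5, 20, 20, 10, 14, 71]
  data=[20, 20, 10, 14, 71]
  data=[20, 91, 10, 14, 71]
  data=[20, 91, 10, 14, 71], out=[20, 91, 10, 14, 71]

Final answer: [20, 91, 10, 14, 71]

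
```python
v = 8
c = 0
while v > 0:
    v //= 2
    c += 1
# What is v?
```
Trace:
  v=8
  v=8, c=0
  v=4, c=1
  v=2, c=2
  v=1, c=3
  v=0, c=4

Final answer: 0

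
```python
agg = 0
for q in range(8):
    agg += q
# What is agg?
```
Trace:
  agg=0
  agg=0, q=0
  agg=1, q=1
  agg=3, q=2
  agg=6, q=3
  agg=10, q=4
  agg=15, q=5
  agg=21, q=6
  agg=28, q=7

Final answer: 28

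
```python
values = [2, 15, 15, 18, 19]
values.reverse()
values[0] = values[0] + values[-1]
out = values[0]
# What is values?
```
Trace:
  values=[2, 15, 15, 18, 19]
  values=[19, 18, 15, 15, 2]
  values=[21, 18, 15, 15, 2]
  values=[21, 18, 15, 15, 2], out=21

Final answer: [21, 18, 15, 15, 2]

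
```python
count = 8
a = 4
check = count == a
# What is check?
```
Trace:
  count=8
  count=8, a=4
  count=8, a=4, check=False

Final answer: False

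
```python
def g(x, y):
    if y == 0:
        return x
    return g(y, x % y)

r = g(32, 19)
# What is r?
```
Call trace:
g(x=32, y=19)
  g(x=19, y=13)
    g(x=13, y=6)
      g(x=6, y=1)
        g(x=1, y=0)
        -> return 1
      -> return 1
    -> return 1
  -> return 1
-> return 1

Final answer: 1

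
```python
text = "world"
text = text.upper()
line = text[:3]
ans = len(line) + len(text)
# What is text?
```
Trace:
  text='world'
  text='WORLD'
  text='WORLD', line='WOR'
  text='WORLD', line='WOR', ans=8

Final answer: 'WORLD'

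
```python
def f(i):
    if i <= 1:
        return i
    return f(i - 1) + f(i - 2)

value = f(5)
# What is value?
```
Call trace (a repeated sub-call is expanded the first time; later identical calls just restate its return value):
f(i=5)
  f(i=4)
    f(i=3)
      f(i=2)
        f(i=1)
        -> return 1
        f(i=0)
        -> return 0
      -> return 1
      f(i=1)
      -> return 1
    -> return 2
    f(i=2) -> return 1  (same call as traced above)
  -> return 3
  f(i=3) -> return 2  (same call as traced above)
-> return 5

Final answer: 5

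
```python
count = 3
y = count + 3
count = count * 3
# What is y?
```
Trace:
  count=3
  count=3, y=6
  count=9, y=6

Final answer: 6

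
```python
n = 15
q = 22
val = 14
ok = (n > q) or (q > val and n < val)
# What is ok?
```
Trace:
  n=15
  n=15, q=22
  n=15, q=22, val=14
  n=15, q=22, val=14, ok=False

Final answer: False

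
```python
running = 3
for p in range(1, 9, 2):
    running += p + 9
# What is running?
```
Trace:
  running=3
  running=13, p=1
  running=25, p=3
  running=39, p=5
  running=55, p=7

Final answer: 55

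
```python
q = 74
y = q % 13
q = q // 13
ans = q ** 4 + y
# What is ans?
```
Trace:
  q=74
  q=74, y=9
  q=5, y=9
  q=5, y=9, ans=634

Final answer: 634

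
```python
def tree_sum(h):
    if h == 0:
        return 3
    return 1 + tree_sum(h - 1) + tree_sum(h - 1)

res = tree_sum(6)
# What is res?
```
Call trace (a repeated sub-call is expanded the first time; later identical calls just restate its return value):
tree_sum(h=6)
  tree_sum(h=5)
    tree_sum(h=4)
      tree_sum(h=3)
        tree_sum(h=2)
          tree_sum(h=1)
            tree_sum(h=0)
            -> return 3
            tree_sum(h=0)
            -> return 3
          -> return 7
          tree_sum(h=1) -> return 7  (same call as traced above)
        -> return 15
        tree_sum(h=2) -> return 15  (same call as traced above)
      -> return 31
      tree_sum(h=3) -> return 31  (same call as traced above)
    -> return 63
    tree_sum(h=4) -> return 63  (same call as traced above)
  -> return 127
  tree_sum(h=5) -> return 127  (same call as traced above)
-> return 255

Final answer: 255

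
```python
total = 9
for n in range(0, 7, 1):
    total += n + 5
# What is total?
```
Trace:
  total=9
  total=14, n=0
  total=20, n=1
  total=27, n=2
  total=35, n=3
  total=44, n=4
  total=54, n=5
  total=65, n=6

Final answer: 65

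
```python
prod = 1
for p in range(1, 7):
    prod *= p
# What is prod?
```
Trace:
  prod=1
  prod=1, p=1
  prod=2, p=2
  prod=6, p=3
  prod=24, p=4
  prod=120, p=5
  prod=720, p=6

Final answer: 720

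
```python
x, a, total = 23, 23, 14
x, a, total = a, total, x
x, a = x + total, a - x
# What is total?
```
Trace:
  x=23, a=23, total=14
  x=23, a=14, total=23
  x=46, a=-9, total=23

Final answer: 23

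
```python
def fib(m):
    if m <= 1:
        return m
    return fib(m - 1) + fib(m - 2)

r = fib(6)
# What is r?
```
Call trace (a repeated sub-call is expanded the first time; later identical calls just restate its return value):
fib(m=6)
  fib(m=5)
    fib(m=4)
      fib(m=3)
        fib(m=2)
          fib(m=1)
          -> return 1
          fib(m=0)
          -> return 0
        -> return 1
        fib(m=1)
        -> return 1
      -> return 2
      fib(m=2) -> return 1  (same call as traced above)
    -> return 3
    fib(m=3) -> return 2  (same call as traced above)
  -> return 5
  fib(m=4) -> return 3  (same call as traced above)
-> return 8

Final answer: 8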